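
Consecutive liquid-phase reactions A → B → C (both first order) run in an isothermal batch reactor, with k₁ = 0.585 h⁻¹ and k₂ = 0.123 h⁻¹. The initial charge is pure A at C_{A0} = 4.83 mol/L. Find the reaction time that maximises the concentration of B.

3.38 h

The intermediate peaks when r₁ = r₂, i.e. k₁e^(−k₁t) = k₂e^(−k₂t), giving t_opt = ln(k₂/k₁)/(k₂−k₁).
= ln(0.123/0.585)/(0.123−0.585) = ln(0.2103)/-0.4620 = -1.559/-0.4620 = 3.38 h.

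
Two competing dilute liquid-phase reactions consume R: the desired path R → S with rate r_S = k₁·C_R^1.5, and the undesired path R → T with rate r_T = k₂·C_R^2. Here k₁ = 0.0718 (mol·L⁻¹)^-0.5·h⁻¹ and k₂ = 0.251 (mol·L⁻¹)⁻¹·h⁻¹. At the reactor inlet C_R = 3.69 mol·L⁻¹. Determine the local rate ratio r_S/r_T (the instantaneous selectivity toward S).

S_{S/T} = r_S/r_T = (k₁·C_R^1.5)/(k₂·C_R^2) = (k₁/k₂)·C_R^-0.5.
= (0.0718×3.690^1.5) / (0.251×3.690^2) = 0.5089/3.418 = 0.149.
The undesired path is higher order in R, so low C_R (CSTR or dilute feed) favours S.

0.149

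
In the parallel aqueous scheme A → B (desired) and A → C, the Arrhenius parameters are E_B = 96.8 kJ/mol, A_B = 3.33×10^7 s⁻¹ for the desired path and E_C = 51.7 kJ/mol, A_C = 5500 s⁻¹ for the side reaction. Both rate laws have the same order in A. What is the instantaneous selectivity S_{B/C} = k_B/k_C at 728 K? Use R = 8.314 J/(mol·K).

3.52

With equal orders, S_{B/C} = k_B/k_C = (A_B/A_C)·exp[(E_C−E_B)/(RT)].
(E_C−E_B)/(RT) = (51.7−96.8)×10³/(8.314×728) = -45100/6053 = -7.451.
k_B/k_C = (3.33×10^7/5500)·exp(-7.451) = 6055 × 5.807×10^-4 = 3.52.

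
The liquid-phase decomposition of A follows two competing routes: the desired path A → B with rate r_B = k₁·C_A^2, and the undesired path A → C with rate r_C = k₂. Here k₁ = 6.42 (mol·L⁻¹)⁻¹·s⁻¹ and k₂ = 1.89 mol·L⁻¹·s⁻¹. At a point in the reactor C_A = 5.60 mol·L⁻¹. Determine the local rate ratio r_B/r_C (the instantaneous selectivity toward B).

107

S_{B/C} = r_B/r_C = (k₁·C_A^2)/(k₂) = (k₁/k₂)·C_A^2.
= (6.42×5.600^2) / (1.89) = 201.3/1.890 = 107.
Since the desired path is higher order in A, keeping C_A high (PFR or concentrated feed) favours B.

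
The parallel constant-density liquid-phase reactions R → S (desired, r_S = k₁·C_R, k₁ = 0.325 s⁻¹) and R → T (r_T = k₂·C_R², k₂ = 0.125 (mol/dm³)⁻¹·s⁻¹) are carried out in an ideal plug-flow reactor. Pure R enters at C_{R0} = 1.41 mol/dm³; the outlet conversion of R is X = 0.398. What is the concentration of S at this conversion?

0.392 mol/dm³

C_R = C_{R0}(1−X) = 0.8488 mol/dm³.
Along a PFR/batch, dC_S/dC_R = −r_S/(r_S+r_T) = −k₁/(k₁+k₂·C_R).
Integrating from C_{R0} to C_R: C_S = (0.325/0.125)·ln[(0.325+0.125·1.41)/(0.325+0.125·0.849)] = 2.600·ln(0.5012/0.4311) = 0.3920 mol/dm³.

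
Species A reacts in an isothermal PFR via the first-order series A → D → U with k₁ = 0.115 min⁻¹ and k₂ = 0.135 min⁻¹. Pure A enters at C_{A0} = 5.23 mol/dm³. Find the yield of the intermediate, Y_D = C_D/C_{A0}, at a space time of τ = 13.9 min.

0.282

Solving the coupled first-order balances gives C_D(τ) = [k₁/(k₂−k₁)]·C_{A0}·(e^(−k₁τ) − e^(−k₂τ)).
e^(−k₁τ) = e^(−0.115×13.9) = e^(−1.599) = 0.2022; e^(−k₂τ) = e^(−1.877) = 0.1531.
C_D = 0.115×5.23/(0.135−0.115) × (0.2022−0.1531) = 30.07×0.04907 = 1.476 mol/dm³.
Y_D = C_D/C_{A0} = 1.476/5.23 = 0.282.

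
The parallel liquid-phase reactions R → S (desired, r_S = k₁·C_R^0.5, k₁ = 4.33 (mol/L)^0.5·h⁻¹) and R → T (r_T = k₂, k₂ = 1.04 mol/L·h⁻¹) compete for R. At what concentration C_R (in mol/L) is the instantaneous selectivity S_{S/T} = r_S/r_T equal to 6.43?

S_{S/T} = (k₁/k₂)·C_R^0.5 ⇒ C_R = (S·k₂/k₁)^(2).
= (6.43×1.04/4.33)^(2) = (1.544)^(2) = 2.39 mol/L.

2.39 mol/L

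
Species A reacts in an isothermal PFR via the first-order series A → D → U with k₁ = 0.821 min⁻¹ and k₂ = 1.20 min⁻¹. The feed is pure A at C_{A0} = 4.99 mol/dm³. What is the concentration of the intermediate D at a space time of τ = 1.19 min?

1.48 mol/dm³

For first-order series with pure A initially, C_D(τ) = k₁C_{A0}/(k₂−k₁)·(e^(−k₁τ) − e^(−k₂τ)).
e^(−k₁τ) = e^(−0.821×1.19) = e^(−0.9770) = 0.3764; e^(−k₂τ) = e^(−1.428) = 0.2398.
C_D = 0.821×4.99/(1.20−0.821) × (0.3764−0.2398) = 10.81×0.1367 = 1.477 mol/dm³.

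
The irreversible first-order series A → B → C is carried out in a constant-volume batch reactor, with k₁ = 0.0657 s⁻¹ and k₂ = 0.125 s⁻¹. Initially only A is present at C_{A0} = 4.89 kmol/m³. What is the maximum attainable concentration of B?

1.26 kmol/m³

At the optimum, C_{B,max}/C_{A0} = (k₁/k₂)^[k₂/(k₂−k₁)].
= (0.0657/0.125)^(0.125/(0.125−0.0657)) = (0.5256)^(2.108) = 0.2577.
C_{B,max} = 0.2577×4.89 = 1.26 kmol/m³.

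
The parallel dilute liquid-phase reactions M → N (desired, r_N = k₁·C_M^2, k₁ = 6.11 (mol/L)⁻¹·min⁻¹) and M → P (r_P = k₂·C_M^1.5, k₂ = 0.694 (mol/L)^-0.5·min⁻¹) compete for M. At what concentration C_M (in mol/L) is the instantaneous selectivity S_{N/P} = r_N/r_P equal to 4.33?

S_{N/P} = (k₁/k₂)·C_M^0.5 ⇒ C_M = (S·k₂/k₁)^(2).
= (4.33×0.694/6.11)^(2) = (0.4918)^(2) = 0.242 mol/L.

0.242 mol/L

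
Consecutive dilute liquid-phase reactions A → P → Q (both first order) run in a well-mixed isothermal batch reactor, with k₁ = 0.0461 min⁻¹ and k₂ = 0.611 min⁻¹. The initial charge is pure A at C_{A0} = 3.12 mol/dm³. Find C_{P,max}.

Evaluating C_P at t_opt = ln(k₂/k₁)/(k₂−k₁) gives C_{P,max}/C_{A0} = (k₁/k₂)^[k₂/(k₂−k₁)].
= (0.0461/0.611)^(0.611/(0.611−0.0461)) = (0.07545)^(1.082) = 0.06110.
C_{P,max} = 0.06110×3.12 = 0.191 mol/dm³.

0.191 mol/dm³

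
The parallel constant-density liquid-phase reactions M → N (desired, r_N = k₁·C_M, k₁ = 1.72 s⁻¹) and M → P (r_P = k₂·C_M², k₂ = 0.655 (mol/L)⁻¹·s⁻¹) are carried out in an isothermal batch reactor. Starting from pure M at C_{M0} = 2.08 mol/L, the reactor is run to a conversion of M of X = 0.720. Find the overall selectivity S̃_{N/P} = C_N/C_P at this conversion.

C_M = C_{M0}(1−X) = 0.5824 mol/L.
Along a PFR/batch, dC_N/dC_M = −r_N/(r_N+r_P) = −k₁/(k₁+k₂·C_M).
Integrating from C_{M0} to C_M: C_N = (1.72/0.655)·ln[(1.72+0.655·2.08)/(1.72+0.655·0.582)] = 2.626·ln(3.082/2.101) = 1.006 mol/L.
C_P = (C_{M0}−C_M)−C_N = 0.4917 mol/L; S̃_{N/P} = 1.006/0.4917 = 2.05.

2.05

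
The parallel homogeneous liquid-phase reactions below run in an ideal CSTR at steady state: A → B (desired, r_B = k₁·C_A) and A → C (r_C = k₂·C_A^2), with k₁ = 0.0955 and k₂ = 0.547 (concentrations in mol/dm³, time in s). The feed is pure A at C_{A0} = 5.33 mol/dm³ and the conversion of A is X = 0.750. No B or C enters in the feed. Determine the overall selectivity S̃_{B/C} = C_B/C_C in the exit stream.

0.131

Exit C_A = C_{A0}(1−X) = 5.33×0.250 = 1.333 mol/dm³.
In a CSTR the entire volume is at exit conditions, so r_B = 0.0955×1.333 = 0.1273 and r_C = 0.547×1.333^2 = 0.9712.
Overall selectivity = C_B/C_C = r_Bτ/(r_Cτ) = r_B/r_C = 0.131.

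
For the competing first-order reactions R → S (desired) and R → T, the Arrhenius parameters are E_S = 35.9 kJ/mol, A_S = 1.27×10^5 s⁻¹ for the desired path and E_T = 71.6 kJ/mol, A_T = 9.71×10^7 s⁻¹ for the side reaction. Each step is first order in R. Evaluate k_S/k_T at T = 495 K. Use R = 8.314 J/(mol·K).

7.66

Since both paths have the same order in R, the concentration cancels and S_{S/T} = k_S/k_T = (A_S/A_T)·exp[(E_T−E_S)/(RT)].
(E_T−E_S)/(RT) = (71.6−35.9)×10³/(8.314×495) = 35700/4115 = 8.675.
k_S/k_T = (1.27×10^5/9.71×10^7)·exp(8.675) = 0.001308 × 5853 = 7.66.
Since E_S < E_T, lowering the temperature improves selectivity toward S.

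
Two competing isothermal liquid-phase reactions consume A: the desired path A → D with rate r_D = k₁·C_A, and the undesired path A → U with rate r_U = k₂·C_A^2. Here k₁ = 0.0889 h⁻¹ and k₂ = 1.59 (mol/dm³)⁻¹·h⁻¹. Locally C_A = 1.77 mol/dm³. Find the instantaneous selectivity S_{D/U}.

0.0316

S_{D/U} = r_D/r_U = (k₁·C_A)/(k₂·C_A^2) = (k₁/k₂)·C_A⁻¹.
= (0.0889×1.770) / (1.59×1.770^2) = 0.1574/4.981 = 0.0316.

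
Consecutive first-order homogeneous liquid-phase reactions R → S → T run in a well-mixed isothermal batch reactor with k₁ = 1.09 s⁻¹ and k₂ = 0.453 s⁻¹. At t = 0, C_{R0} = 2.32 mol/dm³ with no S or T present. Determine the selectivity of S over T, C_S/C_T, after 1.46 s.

The intermediate concentration in a first-order A→B→C sequence is C_S = k₁C_{R0}(e^(−k₁t) − e^(−k₂t))/(k₂−k₁).
e^(−k₁t) = e^(−1.09×1.46) = e^(−1.591) = 0.2036; e^(−k₂t) = e^(−0.6614) = 0.5161.
C_S = 1.09×2.32/(0.453−1.09) × (0.2036−0.5161) = (-3.970)×(-0.3125) = 1.241 mol/dm³.
C_R = C_{R0}e^(−k₁t) = 0.4724 mol/dm³, so C_T = C_{R0}−C_R−C_S = 0.6070 mol/dm³; C_S/C_T = 2.04.

2.04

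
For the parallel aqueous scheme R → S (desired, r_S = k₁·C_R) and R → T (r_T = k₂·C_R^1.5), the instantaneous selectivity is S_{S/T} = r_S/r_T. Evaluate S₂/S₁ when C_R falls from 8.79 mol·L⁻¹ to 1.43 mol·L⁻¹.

S_{S/T} = (k₁/k₂)·C_R^-0.5, so S₂/S₁ = (C_{R,2}/C_{R,1})^-0.5.
= (1.43/8.79)^(-0.5) = (0.1627)^(-0.5) = 2.48.

2.48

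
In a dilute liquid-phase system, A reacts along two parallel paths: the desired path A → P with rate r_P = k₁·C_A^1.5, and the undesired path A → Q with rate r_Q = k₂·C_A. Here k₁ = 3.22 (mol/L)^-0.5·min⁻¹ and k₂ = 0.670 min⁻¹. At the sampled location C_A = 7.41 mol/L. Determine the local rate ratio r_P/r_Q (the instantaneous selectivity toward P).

S_{P/Q} = r_P/r_Q = (k₁·C_A^1.5)/(k₂·C_A) = (k₁/k₂)·C_A^0.5.
= (3.22×7.410^1.5) / (0.670×7.410) = 64.95/4.965 = 13.1.

13.1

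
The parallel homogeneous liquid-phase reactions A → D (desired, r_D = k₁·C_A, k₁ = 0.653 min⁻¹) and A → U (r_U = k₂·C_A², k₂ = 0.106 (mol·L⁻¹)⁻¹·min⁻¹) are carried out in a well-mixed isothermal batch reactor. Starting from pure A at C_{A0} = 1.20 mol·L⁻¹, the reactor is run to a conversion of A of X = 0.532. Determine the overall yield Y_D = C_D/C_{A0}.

0.466

C_A = C_{A0}(1−X) = 0.5616 mol·L⁻¹.
Along a PFR/batch, dC_D/dC_A = −r_D/(r_D+r_U) = −k₁/(k₁+k₂·C_A).
Integrating from C_{A0} to C_A: C_D = (0.653/0.106)·ln[(0.653+0.106·1.20)/(0.653+0.106·0.562)] = 6.160·ln(0.7802/0.7125) = 0.5589 mol·L⁻¹.
Y_D = C_D/C_{A0} = 0.5589/1.20 = 0.466.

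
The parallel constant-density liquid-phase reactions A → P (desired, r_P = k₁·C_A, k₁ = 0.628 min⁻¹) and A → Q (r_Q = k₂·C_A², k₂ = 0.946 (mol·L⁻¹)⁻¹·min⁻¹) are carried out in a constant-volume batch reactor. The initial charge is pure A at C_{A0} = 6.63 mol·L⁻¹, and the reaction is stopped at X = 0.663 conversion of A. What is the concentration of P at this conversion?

C_A = C_{A0}(1−X) = 2.234 mol·L⁻¹.
Along a PFR/batch, dC_P/dC_A = −r_P/(r_P+r_Q) = −k₁/(k₁+k₂·C_A).
Integrating from C_{A0} to C_A: C_P = (0.628/0.946)·ln[(0.628+0.946·6.63)/(0.628+0.946·2.23)] = 0.6638·ln(6.900/2.742) = 0.6127 mol·L⁻¹.

0.613 mol·L⁻¹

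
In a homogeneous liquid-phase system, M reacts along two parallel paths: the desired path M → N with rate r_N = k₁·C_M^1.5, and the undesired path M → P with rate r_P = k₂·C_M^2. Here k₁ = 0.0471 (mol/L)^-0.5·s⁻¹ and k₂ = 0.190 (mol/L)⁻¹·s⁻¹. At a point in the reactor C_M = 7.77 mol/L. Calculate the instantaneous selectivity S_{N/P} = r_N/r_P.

S_{N/P} = r_N/r_P = (k₁·C_M^1.5)/(k₂·C_M^2) = (k₁/k₂)·C_M^-0.5.
= (0.0471×7.770^1.5) / (0.190×7.770^2) = 1.020/11.47 = 0.0889.
The undesired path is higher order in M, so low C_M (CSTR or dilute feed) favours N.

0.0889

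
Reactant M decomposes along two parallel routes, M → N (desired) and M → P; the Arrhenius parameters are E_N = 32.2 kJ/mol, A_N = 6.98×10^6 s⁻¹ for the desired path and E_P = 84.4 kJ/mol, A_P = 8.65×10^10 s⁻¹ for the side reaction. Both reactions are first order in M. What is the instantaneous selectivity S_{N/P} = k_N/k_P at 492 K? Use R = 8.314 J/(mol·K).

28.1

Since both paths have the same order in M, the concentration cancels and S_{N/P} = k_N/k_P = (A_N/A_P)·exp[(E_P−E_N)/(RT)].
(E_P−E_N)/(RT) = (84.4−32.2)×10³/(8.314×492) = 52200/4090 = 12.76.
k_N/k_P = (6.98×10^6/8.65×10^10)·exp(12.76) = 8.069×10^-5 × 3.485×10^5 = 28.1.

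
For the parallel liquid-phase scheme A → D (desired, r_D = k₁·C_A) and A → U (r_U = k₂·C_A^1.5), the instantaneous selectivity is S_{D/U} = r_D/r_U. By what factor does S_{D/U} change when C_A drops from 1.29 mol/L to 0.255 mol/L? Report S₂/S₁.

2.25

S_{D/U} = (k₁/k₂)·C_A^-0.5, so S₂/S₁ = (C_{A,2}/C_{A,1})^-0.5.
= (0.255/1.29)^(-0.5) = (0.1977)^(-0.5) = 2.25.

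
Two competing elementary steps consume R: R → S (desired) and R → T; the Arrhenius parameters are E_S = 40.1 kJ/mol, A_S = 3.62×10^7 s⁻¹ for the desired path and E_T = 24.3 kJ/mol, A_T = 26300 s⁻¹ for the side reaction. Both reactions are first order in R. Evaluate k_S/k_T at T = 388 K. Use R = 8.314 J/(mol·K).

k_S/k_T = (A_S/A_T)·exp[−(E_S−E_T)/(RT)] = (A_S/A_T)·exp[(E_T−E_S)/(RT)].
(E_T−E_S)/(RT) = (24.3−40.1)×10³/(8.314×388) = -15800/3226 = -4.898.
k_S/k_T = (3.62×10^7/26300)·exp(-4.898) = 1376 × 0.007462 = 10.3.
Since E_S > E_T, raising the temperature improves selectivity toward S.

10.3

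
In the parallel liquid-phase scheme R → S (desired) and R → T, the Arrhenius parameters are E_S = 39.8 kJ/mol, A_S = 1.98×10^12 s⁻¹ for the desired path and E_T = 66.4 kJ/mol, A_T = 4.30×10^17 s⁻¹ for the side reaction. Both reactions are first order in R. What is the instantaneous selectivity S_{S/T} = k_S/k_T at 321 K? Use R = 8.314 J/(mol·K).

0.0981

With equal orders, S_{S/T} = k_S/k_T = (A_S/A_T)·exp[(E_T−E_S)/(RT)].
(E_T−E_S)/(RT) = (66.4−39.8)×10³/(8.314×321) = 26600/2669 = 9.967.
k_S/k_T = (1.98×10^12/4.30×10^17)·exp(9.967) = 4.605×10^-6 × 21312 = 0.0981.
Since E_S < E_T, lowering the temperature improves selectivity toward S.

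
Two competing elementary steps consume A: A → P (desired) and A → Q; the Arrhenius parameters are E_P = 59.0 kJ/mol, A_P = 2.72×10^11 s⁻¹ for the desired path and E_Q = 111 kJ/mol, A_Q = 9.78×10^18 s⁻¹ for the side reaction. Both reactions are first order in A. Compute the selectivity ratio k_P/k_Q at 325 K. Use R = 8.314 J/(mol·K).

6.34

k_P/k_Q = (A_P/A_Q)·exp[−(E_P−E_Q)/(RT)] = (A_P/A_Q)·exp[(E_Q−E_P)/(RT)].
(E_Q−E_P)/(RT) = (111−59.0)×10³/(8.314×325) = 52000/2702 = 19.24.
k_P/k_Q = (2.72×10^11/9.78×10^18)·exp(19.24) = 2.781×10^-8 × 2.280×10^8 = 6.34.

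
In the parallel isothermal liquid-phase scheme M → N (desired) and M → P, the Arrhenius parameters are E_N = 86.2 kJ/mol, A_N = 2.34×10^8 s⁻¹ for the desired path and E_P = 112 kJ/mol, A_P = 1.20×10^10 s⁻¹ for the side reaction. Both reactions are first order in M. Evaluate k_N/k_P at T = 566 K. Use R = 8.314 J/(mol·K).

4.69

Since both paths have the same order in M, the concentration cancels and S_{N/P} = k_N/k_P = (A_N/A_P)·exp[(E_P−E_N)/(RT)].
(E_P−E_N)/(RT) = (112−86.2)×10³/(8.314×566) = 25800/4706 = 5.483.
k_N/k_P = (2.34×10^8/1.20×10^10)·exp(5.483) = 0.01950 × 240.5 = 4.69.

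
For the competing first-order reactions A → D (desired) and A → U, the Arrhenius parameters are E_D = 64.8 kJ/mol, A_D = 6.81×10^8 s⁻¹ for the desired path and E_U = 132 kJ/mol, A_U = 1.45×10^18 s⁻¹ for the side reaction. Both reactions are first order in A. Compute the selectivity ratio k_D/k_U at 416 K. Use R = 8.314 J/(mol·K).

0.129

Since both paths have the same order in A, the concentration cancels and S_{D/U} = k_D/k_U = (A_D/A_U)·exp[(E_U−E_D)/(RT)].
(E_U−E_D)/(RT) = (132−64.8)×10³/(8.314×416) = 67200/3459 = 19.43.
k_D/k_U = (6.81×10^8/1.45×10^18)·exp(19.43) = 4.697×10^-10 × 2.743×10^8 = 0.129.
Since E_D < E_U, lowering the temperature improves selectivity toward D.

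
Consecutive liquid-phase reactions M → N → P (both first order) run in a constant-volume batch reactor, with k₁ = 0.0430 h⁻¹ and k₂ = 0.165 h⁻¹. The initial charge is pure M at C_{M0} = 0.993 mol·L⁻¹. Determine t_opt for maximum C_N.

11.0 h

For first-order series the maximum of C_N occurs at t_opt = ln(k₂/k₁)/(k₂−k₁).
= ln(0.165/0.0430)/(0.165−0.0430) = ln(3.837)/0.1220 = 1.345/0.1220 = 11.0 h.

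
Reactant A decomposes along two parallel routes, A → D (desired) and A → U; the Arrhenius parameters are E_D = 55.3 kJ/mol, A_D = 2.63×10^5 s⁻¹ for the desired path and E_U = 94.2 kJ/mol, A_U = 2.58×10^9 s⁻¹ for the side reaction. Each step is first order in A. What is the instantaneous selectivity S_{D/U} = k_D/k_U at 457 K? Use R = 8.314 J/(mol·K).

2.85

k_D/k_U = (A_D/A_U)·exp[−(E_D−E_U)/(RT)] = (A_D/A_U)·exp[(E_U−E_D)/(RT)].
(E_U−E_D)/(RT) = (94.2−55.3)×10³/(8.314×457) = 38900/3799 = 10.24.
k_D/k_U = (2.63×10^5/2.58×10^9)·exp(10.24) = 1.019×10^-4 × 27951 = 2.85.
Since E_D < E_U, lowering the temperature improves selectivity toward D.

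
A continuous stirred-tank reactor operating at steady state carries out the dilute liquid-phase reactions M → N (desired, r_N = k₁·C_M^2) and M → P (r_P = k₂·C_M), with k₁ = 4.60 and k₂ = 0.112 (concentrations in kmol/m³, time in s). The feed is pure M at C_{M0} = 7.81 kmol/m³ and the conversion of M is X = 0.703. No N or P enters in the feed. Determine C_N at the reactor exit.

5.43 kmol/m³

Exit C_M = C_{M0}(1−X) = 7.81×0.297 = 2.320 kmol/m³.
In a CSTR the entire volume is at exit conditions, so r_N = 4.60×2.320^2 = 24.75 and r_P = 0.112×2.320 = 0.2598.
Fraction of consumed M going to N: r_N/(r_N+r_P) = 0.9896.
C_N = 0.9896·C_{M0}·X = 0.9896×7.81×0.703 = 5.43 kmol/m³.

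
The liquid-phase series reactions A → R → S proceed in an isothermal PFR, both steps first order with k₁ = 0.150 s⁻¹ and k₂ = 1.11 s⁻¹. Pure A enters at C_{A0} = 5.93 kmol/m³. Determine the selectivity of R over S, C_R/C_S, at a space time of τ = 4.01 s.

0.228

The intermediate concentration in a first-order A→B→C sequence is C_R = k₁C_{A0}(e^(−k₁τ) − e^(−k₂τ))/(k₂−k₁).
e^(−k₁τ) = e^(−0.150×4.01) = e^(−0.6015) = 0.5480; e^(−k₂τ) = e^(−4.451) = 0.01167.
C_R = 0.150×5.93/(1.11−0.150) × (0.5480−0.01167) = 0.9266×0.5363 = 0.4969 kmol/m³.
C_A = C_{A0}e^(−k₁τ) = 3.250 kmol/m³, so C_S = C_{A0}−C_A−C_R = 2.183 kmol/m³; C_R/C_S = 0.228.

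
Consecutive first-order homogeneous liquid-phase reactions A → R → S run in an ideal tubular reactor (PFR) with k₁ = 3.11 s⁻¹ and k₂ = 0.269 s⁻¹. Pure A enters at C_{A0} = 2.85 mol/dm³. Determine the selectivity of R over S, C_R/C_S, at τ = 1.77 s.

Solving the coupled first-order balances gives C_R(τ) = [k₁/(k₂−k₁)]·C_{A0}·(e^(−k₁τ) − e^(−k₂τ)).
e^(−k₁τ) = e^(−3.11×1.77) = e^(−5.505) = 0.004068; e^(−k₂τ) = e^(−0.4761) = 0.6212.
C_R = 3.11×2.85/(0.269−3.11) × (0.004068−0.6212) = (-3.120)×(-0.6171) = 1.925 mol/dm³.
C_A = C_{A0}e^(−k₁τ) = 0.01159 mol/dm³, so C_S = C_{A0}−C_A−C_R = 0.9131 mol/dm³; C_R/C_S = 2.11.

2.11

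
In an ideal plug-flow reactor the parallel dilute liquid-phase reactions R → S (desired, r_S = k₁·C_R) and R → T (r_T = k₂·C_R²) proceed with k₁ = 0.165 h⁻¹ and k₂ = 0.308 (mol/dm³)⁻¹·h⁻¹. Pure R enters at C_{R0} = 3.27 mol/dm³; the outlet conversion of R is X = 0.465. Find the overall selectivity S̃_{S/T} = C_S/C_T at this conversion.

0.219

C_R = C_{R0}(1−X) = 1.749 mol/dm³.
Along a PFR/batch, dC_S/dC_R = −r_S/(r_S+r_T) = −k₁/(k₁+k₂·C_R).
Integrating from C_{R0} to C_R: C_S = (0.165/0.308)·ln[(0.165+0.308·3.27)/(0.165+0.308·1.75)] = 0.5357·ln(1.172/0.7038) = 0.2732 mol/dm³.
C_T = (C_{R0}−C_R)−C_S = 1.247 mol/dm³; S̃_{S/T} = 0.2732/1.247 = 0.219.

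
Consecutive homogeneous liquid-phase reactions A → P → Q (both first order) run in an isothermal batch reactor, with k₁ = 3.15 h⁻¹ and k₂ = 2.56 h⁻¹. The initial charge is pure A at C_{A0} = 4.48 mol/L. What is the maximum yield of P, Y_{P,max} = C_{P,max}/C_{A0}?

0.407

At the optimum, C_{P,max}/C_{A0} = (k₁/k₂)^[k₂/(k₂−k₁)].
= (3.15/2.56)^(2.56/(2.56−3.15)) = (1.230)^(-4.339) = 0.4066.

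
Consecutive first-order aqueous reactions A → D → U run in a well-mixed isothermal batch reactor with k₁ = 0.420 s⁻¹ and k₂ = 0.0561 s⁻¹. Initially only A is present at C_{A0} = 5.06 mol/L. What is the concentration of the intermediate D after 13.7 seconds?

The intermediate concentration in a first-order A→B→C sequence is C_D = k₁C_{A0}(e^(−k₁t) − e^(−k₂t))/(k₂−k₁).
e^(−k₁t) = e^(−0.420×13.7) = e^(−5.754) = 0.003170; e^(−k₂t) = e^(−0.7686) = 0.4637.
C_D = 0.420×5.06/(0.0561−0.420) × (0.003170−0.4637) = (-5.840)×(-0.4605) = 2.689 mol/L.

2.69 mol/L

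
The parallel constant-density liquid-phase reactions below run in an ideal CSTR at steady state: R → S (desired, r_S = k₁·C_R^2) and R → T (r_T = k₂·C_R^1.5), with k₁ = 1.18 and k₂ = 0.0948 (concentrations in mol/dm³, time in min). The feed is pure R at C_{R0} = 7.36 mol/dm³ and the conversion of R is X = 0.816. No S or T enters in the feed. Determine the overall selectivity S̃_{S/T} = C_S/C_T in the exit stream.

14.5

Exit C_R = C_{R0}(1−X) = 7.36×0.184 = 1.354 mol/dm³.
A CSTR operates uniformly at the exit composition, giving r_S = 2.164 and r_T = 0.1494 (each k·C_R^n at C_R = 1.354).
Overall selectivity = C_S/C_T = r_Sτ/(r_Tτ) = r_S/r_T = 14.5.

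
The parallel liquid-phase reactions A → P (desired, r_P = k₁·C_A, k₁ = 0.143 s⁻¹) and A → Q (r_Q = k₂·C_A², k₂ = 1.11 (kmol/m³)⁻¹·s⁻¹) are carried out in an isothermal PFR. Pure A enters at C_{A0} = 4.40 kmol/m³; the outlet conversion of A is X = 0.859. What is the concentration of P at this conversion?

0.232 kmol/m³

C_A = C_{A0}(1−X) = 0.6204 kmol/m³.
Along a PFR/batch, dC_P/dC_A = −r_P/(r_P+r_Q) = −k₁/(k₁+k₂·C_A).
Integrating from C_{A0} to C_A: C_P = (0.143/1.11)·ln[(0.143+1.11·4.40)/(0.143+1.11·0.620)] = 0.1288·ln(5.027/0.8316) = 0.2318 kmol/m³.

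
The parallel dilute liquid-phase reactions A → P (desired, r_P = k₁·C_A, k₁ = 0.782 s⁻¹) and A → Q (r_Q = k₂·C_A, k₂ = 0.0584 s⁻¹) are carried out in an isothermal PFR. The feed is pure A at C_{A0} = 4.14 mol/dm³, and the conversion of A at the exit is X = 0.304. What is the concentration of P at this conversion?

C_A = C_{A0}(1−X) = 2.881 mol/dm³.
Both paths are first order in A, so the instantaneous fraction to P is constant: dC_P/d(−C_A) = k₁/(k₁+k₂) = 0.9305.
C_P = 0.9305·(C_{A0}−C_A) = 0.9305×1.259 = 1.17 mol/dm³.

1.17 mol/dm³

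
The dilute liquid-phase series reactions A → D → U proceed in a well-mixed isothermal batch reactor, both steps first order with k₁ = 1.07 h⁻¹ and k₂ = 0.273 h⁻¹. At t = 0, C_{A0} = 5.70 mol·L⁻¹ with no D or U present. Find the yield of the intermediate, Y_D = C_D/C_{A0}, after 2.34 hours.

For first-order series with pure A initially, C_D(t) = k₁C_{A0}/(k₂−k₁)·(e^(−k₁t) − e^(−k₂t)).
e^(−k₁t) = e^(−1.07×2.34) = e^(−2.504) = 0.08177; e^(−k₂t) = e^(−0.6388) = 0.5279.
C_D = 1.07×5.70/(0.273−1.07) × (0.08177−0.5279) = (-7.652)×(-0.4461) = 3.414 mol·L⁻¹.
Y_D = C_D/C_{A0} = 3.414/5.70 = 0.599.

0.599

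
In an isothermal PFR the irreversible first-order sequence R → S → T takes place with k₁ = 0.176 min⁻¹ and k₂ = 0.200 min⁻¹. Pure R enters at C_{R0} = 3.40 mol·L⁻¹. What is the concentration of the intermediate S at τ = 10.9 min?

0.843 mol·L⁻¹

The intermediate concentration in a first-order A→B→C sequence is C_S = k₁C_{R0}(e^(−k₁τ) − e^(−k₂τ))/(k₂−k₁).
e^(−k₁τ) = e^(−0.176×10.9) = e^(−1.918) = 0.1468; e^(−k₂τ) = e^(−2.180) = 0.1130.
C_S = 0.176×3.40/(0.200−0.176) × (0.1468−0.1130) = 24.93×0.03380 = 0.8428 mol·L⁻¹.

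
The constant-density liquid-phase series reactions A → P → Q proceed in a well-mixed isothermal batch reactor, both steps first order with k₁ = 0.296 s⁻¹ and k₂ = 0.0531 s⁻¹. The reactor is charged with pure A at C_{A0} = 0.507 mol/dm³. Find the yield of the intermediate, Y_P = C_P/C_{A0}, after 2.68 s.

0.506

The intermediate concentration in a first-order A→B→C sequence is C_P = k₁C_{A0}(e^(−k₁t) − e^(−k₂t))/(k₂−k₁).
e^(−k₁t) = e^(−0.296×2.68) = e^(−0.7933) = 0.4524; e^(−k₂t) = e^(−0.1423) = 0.8674.
C_P = 0.296×0.507/(0.0531−0.296) × (0.4524−0.8674) = (-0.6178)×(-0.4150) = 0.2564 mol/dm³.
Y_P = C_P/C_{A0} = 0.2564/0.507 = 0.506.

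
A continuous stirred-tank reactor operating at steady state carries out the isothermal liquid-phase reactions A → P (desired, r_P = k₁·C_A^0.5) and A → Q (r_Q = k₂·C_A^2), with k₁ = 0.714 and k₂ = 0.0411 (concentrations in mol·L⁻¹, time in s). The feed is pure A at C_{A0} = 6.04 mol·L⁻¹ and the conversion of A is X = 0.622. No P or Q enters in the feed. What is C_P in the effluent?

Exit C_A = C_{A0}(1−X) = 6.04×0.378 = 2.283 mol·L⁻¹.
Rates in a CSTR are evaluated at the outlet concentration: r_P = 0.714×2.283^0.5 = 1.079, r_Q = 0.0411×2.283^2 = 0.2142.
Fraction of consumed A going to P: r_P/(r_P+r_Q) = 0.8343.
C_P = 0.8343·C_{A0}·X = 0.8343×6.04×0.622 = 3.13 mol·L⁻¹.

3.13 mol·L⁻¹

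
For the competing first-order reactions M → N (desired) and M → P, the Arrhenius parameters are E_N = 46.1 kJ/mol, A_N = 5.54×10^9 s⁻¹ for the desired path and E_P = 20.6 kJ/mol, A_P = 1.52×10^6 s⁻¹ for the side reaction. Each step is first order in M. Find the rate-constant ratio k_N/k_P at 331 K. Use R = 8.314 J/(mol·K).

Since both paths have the same order in M, the concentration cancels and S_{N/P} = k_N/k_P = (A_N/A_P)·exp[(E_P−E_N)/(RT)].
(E_P−E_N)/(RT) = (20.6−46.1)×10³/(8.314×331) = -25500/2752 = -9.266.
k_N/k_P = (5.54×10^9/1.52×10^6)·exp(-9.266) = 3645 × 9.457×10^-5 = 0.345.
Since E_N > E_P, raising the temperature improves selectivity toward N.

0.345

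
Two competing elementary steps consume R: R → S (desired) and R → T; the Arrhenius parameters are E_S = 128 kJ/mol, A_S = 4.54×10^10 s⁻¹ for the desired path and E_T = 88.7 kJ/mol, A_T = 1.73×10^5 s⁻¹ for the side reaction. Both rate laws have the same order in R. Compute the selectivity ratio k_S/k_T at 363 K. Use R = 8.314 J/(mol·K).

0.580

Since both paths have the same order in R, the concentration cancels and S_{S/T} = k_S/k_T = (A_S/A_T)·exp[(E_T−E_S)/(RT)].
(E_T−E_S)/(RT) = (88.7−128)×10³/(8.314×363) = -39300/3018 = -13.02.
k_S/k_T = (4.54×10^10/1.73×10^5)·exp(-13.02) = 2.624×10^5 × 2.211×10^-6 = 0.580.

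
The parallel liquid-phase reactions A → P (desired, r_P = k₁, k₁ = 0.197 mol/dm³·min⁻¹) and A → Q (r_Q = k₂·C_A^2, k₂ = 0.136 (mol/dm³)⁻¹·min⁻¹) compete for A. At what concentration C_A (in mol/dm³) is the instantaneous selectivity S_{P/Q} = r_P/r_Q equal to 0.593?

S_{P/Q} = (k₁/k₂)·C_A^-2 ⇒ C_A = (S·k₂/k₁)^(-0.5).
= (0.593×0.136/0.197)^(-0.5) = (0.4094)^(-0.5) = 1.56 mol/dm³.

1.56 mol/dm³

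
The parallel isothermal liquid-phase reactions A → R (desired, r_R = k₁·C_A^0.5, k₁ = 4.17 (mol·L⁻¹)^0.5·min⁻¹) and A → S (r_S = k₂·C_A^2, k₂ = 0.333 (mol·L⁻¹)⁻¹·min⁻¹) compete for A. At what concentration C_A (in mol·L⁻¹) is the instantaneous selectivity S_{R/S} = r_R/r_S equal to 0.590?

7.67 mol·L⁻¹

S_{R/S} = (k₁/k₂)·C_A^-1.5 ⇒ C_A = (S·k₂/k₁)^(1/(-1.5)).
= (0.590×0.333/4.17)^(-0.6667) = (0.04712)^(-0.6667) = 7.67 mol·L⁻¹.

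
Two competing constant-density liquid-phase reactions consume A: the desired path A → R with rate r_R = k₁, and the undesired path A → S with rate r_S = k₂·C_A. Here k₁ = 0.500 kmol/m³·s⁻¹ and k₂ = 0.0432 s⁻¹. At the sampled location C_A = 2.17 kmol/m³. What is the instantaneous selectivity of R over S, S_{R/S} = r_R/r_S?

5.33

S_{R/S} = r_R/r_S = (k₁)/(k₂·C_A) = (k₁/k₂)·C_A⁻¹.
= (0.500) / (0.0432×2.170) = 0.5000/0.09374 = 5.33.
The undesired path is higher order in A, so low C_A (CSTR or dilute feed) favours R.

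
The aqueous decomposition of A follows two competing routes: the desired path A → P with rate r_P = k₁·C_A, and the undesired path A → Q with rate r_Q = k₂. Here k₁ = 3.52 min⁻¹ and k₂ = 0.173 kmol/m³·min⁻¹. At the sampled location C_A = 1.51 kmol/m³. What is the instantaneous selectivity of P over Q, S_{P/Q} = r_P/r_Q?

30.7

S_{P/Q} = r_P/r_Q = (k₁·C_A)/(k₂) = (k₁/k₂)·C_A.
= (3.52×1.510) / (0.173) = 5.315/0.1730 = 30.7.
Since the desired path is higher order in A, keeping C_A high (PFR or concentrated feed) favours P.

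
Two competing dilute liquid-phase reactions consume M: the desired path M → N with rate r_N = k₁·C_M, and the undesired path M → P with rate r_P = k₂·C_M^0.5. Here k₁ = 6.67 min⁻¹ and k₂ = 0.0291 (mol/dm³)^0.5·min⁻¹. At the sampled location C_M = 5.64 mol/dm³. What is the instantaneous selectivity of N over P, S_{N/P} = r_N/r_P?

S_{N/P} = r_N/r_P = (k₁·C_M)/(k₂·C_M^0.5) = (k₁/k₂)·C_M^0.5.
= (6.67×5.640) / (0.0291×5.640^0.5) = 37.62/0.06911 = 544.

544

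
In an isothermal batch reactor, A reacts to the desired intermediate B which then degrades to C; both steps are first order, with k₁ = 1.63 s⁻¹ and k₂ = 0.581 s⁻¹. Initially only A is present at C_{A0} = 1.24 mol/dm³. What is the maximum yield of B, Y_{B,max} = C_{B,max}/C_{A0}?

0.565

For a first-order series the maximum intermediate yield is C_{B,max}/C_{A0} = (k₁/k₂)^[k₂/(k₂−k₁)].
= (1.63/0.581)^(0.581/(0.581−1.63)) = (2.806)^(-0.5539) = 0.5648.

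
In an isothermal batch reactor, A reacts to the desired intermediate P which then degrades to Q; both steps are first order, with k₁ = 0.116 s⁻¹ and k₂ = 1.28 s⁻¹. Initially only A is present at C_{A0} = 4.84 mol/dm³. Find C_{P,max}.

Evaluating C_P at t_opt = ln(k₂/k₁)/(k₂−k₁) gives C_{P,max}/C_{A0} = (k₁/k₂)^[k₂/(k₂−k₁)].
= (0.116/1.28)^(1.28/(1.28−0.116)) = (0.09062)^(1.100) = 0.07134.
C_{P,max} = 0.07134×4.84 = 0.345 mol/dm³.

0.345 mol/dm³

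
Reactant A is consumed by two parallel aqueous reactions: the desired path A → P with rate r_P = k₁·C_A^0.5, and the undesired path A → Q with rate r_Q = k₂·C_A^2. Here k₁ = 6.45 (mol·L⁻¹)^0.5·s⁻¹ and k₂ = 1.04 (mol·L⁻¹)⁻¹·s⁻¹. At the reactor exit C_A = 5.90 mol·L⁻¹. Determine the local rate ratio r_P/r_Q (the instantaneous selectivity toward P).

S_{P/Q} = r_P/r_Q = (k₁·C_A^0.5)/(k₂·C_A^2) = (k₁/k₂)·C_A^-1.5.
= (6.45×5.900^0.5) / (1.04×5.900^2) = 15.67/36.20 = 0.433.
The undesired path is higher order in A, so low C_A (CSTR or dilute feed) favours P.

0.433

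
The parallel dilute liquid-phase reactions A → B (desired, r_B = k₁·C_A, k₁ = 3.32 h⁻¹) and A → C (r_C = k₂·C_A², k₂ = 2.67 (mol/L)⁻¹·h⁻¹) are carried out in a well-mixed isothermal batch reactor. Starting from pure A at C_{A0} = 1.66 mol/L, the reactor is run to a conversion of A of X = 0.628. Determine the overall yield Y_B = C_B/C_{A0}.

0.333

C_A = C_{A0}(1−X) = 0.6175 mol/L.
Along a PFR/batch, dC_B/dC_A = −r_B/(r_B+r_C) = −k₁/(k₁+k₂·C_A).
Integrating from C_{A0} to C_A: C_B = (3.32/2.67)·ln[(3.32+2.67·1.66)/(3.32+2.67·0.618)] = 1.243·ln(7.752/4.969) = 0.5531 mol/L.
Y_B = C_B/C_{A0} = 0.5531/1.66 = 0.333.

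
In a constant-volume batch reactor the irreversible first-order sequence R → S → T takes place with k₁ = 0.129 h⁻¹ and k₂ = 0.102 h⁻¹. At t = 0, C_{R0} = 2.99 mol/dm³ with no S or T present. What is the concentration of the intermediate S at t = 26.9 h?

0.474 mol/dm³

The intermediate concentration in a first-order A→B→C sequence is C_S = k₁C_{R0}(e^(−k₁t) − e^(−k₂t))/(k₂−k₁).
e^(−k₁t) = e^(−0.129×26.9) = e^(−3.470) = 0.03111; e^(−k₂t) = e^(−2.744) = 0.06433.
C_S = 0.129×2.99/(0.102−0.129) × (0.03111−0.06433) = (-14.29)×(-0.03321) = 0.4744 mol/dm³.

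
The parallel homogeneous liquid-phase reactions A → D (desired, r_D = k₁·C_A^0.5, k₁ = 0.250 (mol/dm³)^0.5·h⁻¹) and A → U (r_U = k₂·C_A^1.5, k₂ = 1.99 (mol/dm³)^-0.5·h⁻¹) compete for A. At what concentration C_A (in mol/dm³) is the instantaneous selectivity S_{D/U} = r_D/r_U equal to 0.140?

S_{D/U} = (k₁/k₂)·C_A⁻¹ ⇒ C_A = (S·k₂/k₁)^(-1).
= (0.140×1.99/0.250)^(-1) = (1.114)^(-1) = 0.897 mol/dm³.

0.897 mol/dm³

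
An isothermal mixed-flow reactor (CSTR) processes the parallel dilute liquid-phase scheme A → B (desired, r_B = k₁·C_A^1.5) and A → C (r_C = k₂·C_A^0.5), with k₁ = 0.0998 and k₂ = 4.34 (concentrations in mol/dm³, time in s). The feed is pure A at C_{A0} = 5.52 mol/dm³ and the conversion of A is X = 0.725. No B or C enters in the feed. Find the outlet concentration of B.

0.135 mol/dm³

Exit C_A = C_{A0}(1−X) = 5.52×0.275 = 1.518 mol/dm³.
In a CSTR the entire volume is at exit conditions, so r_B = 0.0998×1.518^1.5 = 0.1867 and r_C = 4.34×1.518^0.5 = 5.347.
Fraction of consumed A going to B: r_B/(r_B+r_C) = 0.03373.
C_B = 0.03373·C_{A0}·X = 0.03373×5.52×0.725 = 0.135 mol/dm³.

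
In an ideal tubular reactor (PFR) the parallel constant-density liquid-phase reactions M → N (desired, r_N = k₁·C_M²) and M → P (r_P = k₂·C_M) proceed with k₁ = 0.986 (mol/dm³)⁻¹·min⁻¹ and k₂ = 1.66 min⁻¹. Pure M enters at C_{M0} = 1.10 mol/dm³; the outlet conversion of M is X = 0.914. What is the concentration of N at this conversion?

0.251 mol/dm³

C_M = C_{M0}(1−X) = 0.09460 mol/dm³.
Along a PFR/batch, dC_P/dC_M = −r_P/(r_N+r_P) = −k₂/(k₂+k₁·C_M).
Integrating from C_{M0} to C_M: C_P = (1.66/0.986)·ln[(1.66+0.986·1.10)/(1.66+0.986·0.0946)] = 1.684·ln(2.745/1.753) = 0.7545 mol/dm³.
Then C_N = (C_{M0}−C_M) − C_P = 1.005 − 0.7545 = 0.2509 mol/dm³.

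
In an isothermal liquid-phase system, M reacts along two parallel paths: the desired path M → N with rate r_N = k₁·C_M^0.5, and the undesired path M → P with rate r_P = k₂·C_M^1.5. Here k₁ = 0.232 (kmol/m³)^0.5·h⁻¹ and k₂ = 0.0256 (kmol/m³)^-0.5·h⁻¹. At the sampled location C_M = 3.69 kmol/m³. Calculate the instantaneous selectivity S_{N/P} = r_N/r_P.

2.46

S_{N/P} = r_N/r_P = (k₁·C_M^0.5)/(k₂·C_M^1.5) = (k₁/k₂)·C_M⁻¹.
= (0.232×3.690^0.5) / (0.0256×3.690^1.5) = 0.4457/0.1815 = 2.46.
The undesired path is higher order in M, so low C_M (CSTR or dilute feed) favours N.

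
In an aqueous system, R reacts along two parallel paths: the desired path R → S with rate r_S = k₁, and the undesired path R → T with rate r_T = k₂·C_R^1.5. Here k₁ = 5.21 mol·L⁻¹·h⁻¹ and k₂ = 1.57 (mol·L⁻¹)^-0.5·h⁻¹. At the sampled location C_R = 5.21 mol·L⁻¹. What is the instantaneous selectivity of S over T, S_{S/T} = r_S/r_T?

S_{S/T} = r_S/r_T = (k₁)/(k₂·C_R^1.5) = (k₁/k₂)·C_R^-1.5.
= (5.21) / (1.57×5.210^1.5) = 5.210/18.67 = 0.279.

0.279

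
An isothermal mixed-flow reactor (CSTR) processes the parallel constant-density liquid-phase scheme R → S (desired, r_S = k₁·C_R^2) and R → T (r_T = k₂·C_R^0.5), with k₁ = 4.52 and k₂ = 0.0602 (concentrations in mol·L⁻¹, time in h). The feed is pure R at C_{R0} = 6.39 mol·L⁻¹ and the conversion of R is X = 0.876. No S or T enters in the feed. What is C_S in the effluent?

5.49 mol·L⁻¹

Exit C_R = C_{R0}(1−X) = 6.39×0.124 = 0.7924 mol·L⁻¹.
Rates in a CSTR are evaluated at the outlet concentration: r_S = 4.52×0.7924^2 = 2.838, r_T = 0.0602×0.7924^0.5 = 0.05359.
Fraction of consumed R going to S: r_S/(r_S+r_T) = 0.9815.
C_S = 0.9815·C_{R0}·X = 0.9815×6.39×0.876 = 5.49 mol·L⁻¹.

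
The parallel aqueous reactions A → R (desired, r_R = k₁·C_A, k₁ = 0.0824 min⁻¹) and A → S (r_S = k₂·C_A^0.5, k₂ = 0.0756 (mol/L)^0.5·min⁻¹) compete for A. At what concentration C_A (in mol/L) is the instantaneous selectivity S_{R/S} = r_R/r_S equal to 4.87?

S_{R/S} = (k₁/k₂)·C_A^0.5 ⇒ C_A = (S·k₂/k₁)^(2).
= (4.87×0.0756/0.0824)^(2) = (4.468)^(2) = 20.0 mol/L.

20.0 mol/L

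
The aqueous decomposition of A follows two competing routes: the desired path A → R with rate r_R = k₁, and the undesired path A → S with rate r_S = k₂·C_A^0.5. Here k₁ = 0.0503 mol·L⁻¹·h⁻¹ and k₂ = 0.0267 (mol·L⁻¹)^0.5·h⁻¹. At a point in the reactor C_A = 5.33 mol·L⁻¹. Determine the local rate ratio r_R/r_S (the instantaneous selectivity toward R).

S_{R/S} = r_R/r_S = (k₁)/(k₂·C_A^0.5) = (k₁/k₂)·C_A^-0.5.
= (0.0503) / (0.0267×5.330^0.5) = 0.05030/0.06164 = 0.816.

0.816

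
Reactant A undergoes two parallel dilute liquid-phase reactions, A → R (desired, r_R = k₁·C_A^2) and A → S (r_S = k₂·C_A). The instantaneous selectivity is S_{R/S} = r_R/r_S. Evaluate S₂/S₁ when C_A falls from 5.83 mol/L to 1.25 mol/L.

S_{R/S} = (k₁/k₂)·C_A, so S₂/S₁ = (C_{A,2}/C_{A,1}).
= 1.25/5.83 = 0.214.

0.214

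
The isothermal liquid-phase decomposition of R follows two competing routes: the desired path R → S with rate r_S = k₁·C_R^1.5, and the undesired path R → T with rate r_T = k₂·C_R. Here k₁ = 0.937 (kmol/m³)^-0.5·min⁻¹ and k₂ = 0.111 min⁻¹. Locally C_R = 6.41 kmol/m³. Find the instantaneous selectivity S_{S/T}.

21.4

S_{S/T} = r_S/r_T = (k₁·C_R^1.5)/(k₂·C_R) = (k₁/k₂)·C_R^0.5.
= (0.937×6.410^1.5) / (0.111×6.410) = 15.21/0.7115 = 21.4.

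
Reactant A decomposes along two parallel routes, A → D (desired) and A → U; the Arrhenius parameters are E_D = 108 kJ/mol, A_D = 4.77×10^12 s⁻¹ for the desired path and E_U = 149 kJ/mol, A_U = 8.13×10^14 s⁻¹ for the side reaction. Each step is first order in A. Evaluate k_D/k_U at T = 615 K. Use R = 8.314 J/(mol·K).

Since both paths have the same order in A, the concentration cancels and S_{D/U} = k_D/k_U = (A_D/A_U)·exp[(E_U−E_D)/(RT)].
(E_U−E_D)/(RT) = (149−108)×10³/(8.314×615) = 41000/5113 = 8.019.
k_D/k_U = (4.77×10^12/8.13×10^14)·exp(8.019) = 0.005867 × 3037 = 17.8.
Since E_D < E_U, lowering the temperature improves selectivity toward D.

17.8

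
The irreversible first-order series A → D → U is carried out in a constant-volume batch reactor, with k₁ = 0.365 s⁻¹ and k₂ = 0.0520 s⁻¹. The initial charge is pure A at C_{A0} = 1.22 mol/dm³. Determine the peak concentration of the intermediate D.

0.883 mol/dm³

At the optimum, C_{D,max}/C_{A0} = (k₁/k₂)^[k₂/(k₂−k₁)].
= (0.365/0.0520)^(0.0520/(0.0520−0.365)) = (7.019)^(-0.1661) = 0.7234.
C_{D,max} = 0.7234×1.22 = 0.883 mol/dm³.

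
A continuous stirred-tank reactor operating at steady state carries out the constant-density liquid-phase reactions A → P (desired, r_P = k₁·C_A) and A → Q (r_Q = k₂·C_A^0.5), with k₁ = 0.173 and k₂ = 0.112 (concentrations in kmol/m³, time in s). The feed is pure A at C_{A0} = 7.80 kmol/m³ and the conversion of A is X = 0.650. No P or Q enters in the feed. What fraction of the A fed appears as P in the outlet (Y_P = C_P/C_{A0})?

Exit C_A = C_{A0}(1−X) = 7.80×0.350 = 2.730 kmol/m³.
In a CSTR the entire volume is at exit conditions, so r_P = 0.173×2.730 = 0.4723 and r_Q = 0.112×2.730^0.5 = 0.1851.
Fraction of consumed A going to P: r_P/(r_P+r_Q) = 0.7185.
C_P = 0.7185·C_{A0}·X = 0.7185×7.80×0.650 = 3.64 kmol/m³; Y_P = C_P/C_{A0} = 0.467.

0.467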